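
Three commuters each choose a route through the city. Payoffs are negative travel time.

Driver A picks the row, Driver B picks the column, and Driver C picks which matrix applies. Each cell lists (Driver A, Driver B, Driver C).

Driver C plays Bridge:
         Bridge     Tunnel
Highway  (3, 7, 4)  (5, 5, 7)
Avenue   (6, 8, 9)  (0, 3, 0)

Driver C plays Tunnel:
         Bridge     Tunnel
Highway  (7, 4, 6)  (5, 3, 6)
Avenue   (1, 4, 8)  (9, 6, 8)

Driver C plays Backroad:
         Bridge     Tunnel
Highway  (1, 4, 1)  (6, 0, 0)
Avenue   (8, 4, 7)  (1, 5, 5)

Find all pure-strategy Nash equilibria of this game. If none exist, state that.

Pure-strategy Nash equilibria: (Highway, Bridge, Tunnel); (Avenue, Bridge, Bridge); (Avenue, Tunnel, Tunnel)

Driver A against (Bridge, Bridge): payoffs 3, 6 → best response Avenue.
Driver A against (Bridge, Tunnel): payoffs 7, 1 → best response Highway.
Driver A against (Bridge, Backroad): payoffs 1, 8 → best response Avenue.
Driver A against (Tunnel, Bridge): payoffs 5, 0 → best response Highway.
Driver A against (Tunnel, Tunnel): payoffs 5, 9 → best response Avenue.
Driver A against (Tunnel, Backroad): payoffs 6, 1 → best response Highway.
Driver B against (Highway, Bridge): payoffs 7, 5 → best response Bridge.
Driver B against (Highway, Tunnel): payoffs 4, 3 → best response Bridge.
Driver B against (Highway, Backroad): payoffs 4, 0 → best response Bridge.
Driver B against (Avenue, Bridge): payoffs 8, 3 → best response Bridge.
Driver B against (Avenue, Tunnel): payoffs 4, 6 → best response Tunnel.
Driver B against (Avenue, Backroad): payoffs 4, 5 → best response Tunnel.
Driver C against (Highway, Bridge): payoffs 4, 6, 1 → best response Tunnel.
Driver C against (Highway, Tunnel): payoffs 7, 6, 0 → best response Bridge.
Driver C against (Avenue, Bridge): payoffs 9, 8, 7 → best response Bridge.
Driver C against (Avenue, Tunnel): payoffs 0, 8, 5 → best response Tunnel.
Mutual best responses: (Highway, Bridge, Tunnel); (Avenue, Bridge, Bridge); (Avenue, Tunnel, Tunnel).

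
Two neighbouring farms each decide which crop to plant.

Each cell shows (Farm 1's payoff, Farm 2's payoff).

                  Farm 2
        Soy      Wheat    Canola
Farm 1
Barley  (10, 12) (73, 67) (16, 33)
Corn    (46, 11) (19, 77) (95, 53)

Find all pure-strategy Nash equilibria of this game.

(Barley, Wheat)

Farm 1 against Soy: payoffs 10, 46 → best response Corn.
Farm 1 against Wheat: payoffs 73, 19 → best response Barley.
Farm 1 against Canola: payoffs 16, 95 → best response Corn.
Farm 2 against Barley: payoffs 12, 67, 33 → best response Wheat.
Farm 2 against Corn: payoffs 11, 77, 53 → best response Wheat.
Mutual best responses: (Barley, Wheat).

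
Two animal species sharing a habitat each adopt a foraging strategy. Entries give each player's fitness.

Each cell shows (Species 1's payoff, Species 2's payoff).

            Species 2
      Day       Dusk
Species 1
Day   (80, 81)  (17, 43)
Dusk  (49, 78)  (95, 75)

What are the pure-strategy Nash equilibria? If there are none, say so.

Check each profile: it is a Nash equilibrium iff no player can strictly gain by switching unilaterally.
(Day, Day): Species 1 gets 80, best alternative 49; Species 2 gets 81, best alternative 43. No profitable deviation — NE.
(Day, Dusk): Species 1 can switch to Dusk (17 → 95). Not NE.
(Dusk, Day): Species 1 can switch to Day (49 → 80). Not NE.
(Dusk, Dusk): Species 2 can switch to Day (75 → 78). Not NE.

The unique pure-strategy Nash equilibrium is (Day, Day).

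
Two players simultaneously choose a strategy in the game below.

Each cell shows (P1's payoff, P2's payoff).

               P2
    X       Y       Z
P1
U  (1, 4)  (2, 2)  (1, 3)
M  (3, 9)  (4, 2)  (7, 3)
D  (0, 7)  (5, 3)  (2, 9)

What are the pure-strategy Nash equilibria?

Pure NE: (M, X)

Mark each player's best response to every combination of opponents' strategies; a profile where every player is best-responding is a pure Nash equilibrium.
P1 against X: payoffs 1, 3, 0 → best response M.
P1 against Y: payoffs 2, 4, 5 → best response D.
P1 against Z: payoffs 1, 7, 2 → best response M.
P2 against U: payoffs 4, 2, 3 → best response X.
P2 against M: payoffs 9, 2, 3 → best response X.
P2 against D: payoffs 7, 3, 9 → best response Z.
Mutual best responses: (M, X).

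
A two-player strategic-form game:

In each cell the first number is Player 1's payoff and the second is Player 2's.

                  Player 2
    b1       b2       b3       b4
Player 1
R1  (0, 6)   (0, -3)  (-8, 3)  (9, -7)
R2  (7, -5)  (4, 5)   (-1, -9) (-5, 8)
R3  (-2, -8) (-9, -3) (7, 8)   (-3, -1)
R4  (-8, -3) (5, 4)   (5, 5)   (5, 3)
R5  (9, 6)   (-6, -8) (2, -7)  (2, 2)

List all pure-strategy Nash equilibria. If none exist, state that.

For each player, find the best response to each opponent profile; mutual best responses are the pure NE.
Player 1 against b1: payoffs 0, 7, -2, -8, 9 → best response R5.
Player 1 against b2: payoffs 0, 4, -9, 5, -6 → best response R4.
Player 1 against b3: payoffs -8, -1, 7, 5, 2 → best response R3.
Player 1 against b4: payoffs 9, -5, -3, 5, 2 → best response R1.
Player 2 against R1: payoffs 6, -3, 3, -7 → best response b1.
Player 2 against R2: payoffs -5, 5, -9, 8 → best response b4.
Player 2 against R3: payoffs -8, -3, 8, -1 → best response b3.
Player 2 against R4: payoffs -3, 4, 5, 3 → best response b3.
Player 2 against R5: payoffs 6, -8, -7, 2 → best response b1.
Mutual best responses: (R3, b3); (R5, b1).

(R3, b3); (R5, b1)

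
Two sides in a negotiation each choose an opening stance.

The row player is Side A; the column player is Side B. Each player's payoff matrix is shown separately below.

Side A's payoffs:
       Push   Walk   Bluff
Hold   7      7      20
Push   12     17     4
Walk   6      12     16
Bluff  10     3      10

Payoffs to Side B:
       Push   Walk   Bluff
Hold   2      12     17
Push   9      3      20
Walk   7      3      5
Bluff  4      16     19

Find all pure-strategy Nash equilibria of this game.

The unique pure-strategy Nash equilibrium is (Hold, Bluff).

(Hold, Push): Side A can switch to Push (7 → 12). Not NE.
(Hold, Walk): Side A can switch to Push (7 → 17). Not NE.
(Hold, Bluff): Side A gets 20, best alternative 16; Side B gets 17, best alternative 12. No profitable deviation — NE.
(Push, Push): Side B can switch to Bluff (9 → 20). Not NE.
(Push, Walk): Side B can switch to Push (3 → 9). Not NE.
(Push, Bluff): Side A can switch to Hold (4 → 20). Not NE.
(Walk, Push): Side A can switch to Hold (6 → 7). Not NE.
(Walk, Walk): Side A can switch to Push (12 → 17). Not NE.
(Walk, Bluff): Side A can switch to Hold (16 → 20). Not NE.
(The remaining 3 profiles each have a profitable deviation by the same check.)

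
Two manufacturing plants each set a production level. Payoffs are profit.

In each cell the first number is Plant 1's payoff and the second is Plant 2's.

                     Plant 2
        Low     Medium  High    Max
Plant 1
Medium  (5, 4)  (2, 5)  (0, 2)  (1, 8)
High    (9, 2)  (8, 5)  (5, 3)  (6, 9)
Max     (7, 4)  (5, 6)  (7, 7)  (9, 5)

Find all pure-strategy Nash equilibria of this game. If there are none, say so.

Pure NE: (Max, High)

(Medium, Low): Plant 1 can switch to High (5 → 9). Not NE.
(Medium, Medium): Plant 1 can switch to High (2 → 8). Not NE.
(Medium, High): Plant 1 can switch to High (0 → 5). Not NE.
(Medium, Max): Plant 1 can switch to High (1 → 6). Not NE.
(High, Low): Plant 2 can switch to Medium (2 → 5). Not NE.
(High, Medium): Plant 2 can switch to Max (5 → 9). Not NE.
(High, High): Plant 1 can switch to Max (5 → 7). Not NE.
(High, Max): Plant 1 can switch to Max (6 → 9). Not NE.
(Max, Low): Plant 1 can switch to High (7 → 9). Not NE.
(Max, Medium): Plant 1 can switch to High (5 → 8). Not NE.
(Max, High): Plant 1 gets 7, best alternative 5; Plant 2 gets 7, best alternative 6. No profitable deviation — NE.
(The remaining 1 profile has a profitable deviation by the same check.)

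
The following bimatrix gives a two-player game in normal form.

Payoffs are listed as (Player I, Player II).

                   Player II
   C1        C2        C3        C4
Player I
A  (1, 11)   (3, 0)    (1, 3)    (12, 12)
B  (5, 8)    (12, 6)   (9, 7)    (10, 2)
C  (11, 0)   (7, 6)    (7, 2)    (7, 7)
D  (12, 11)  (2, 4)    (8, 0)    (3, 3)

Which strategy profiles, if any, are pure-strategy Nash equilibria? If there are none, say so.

Player I against C1: payoffs 1, 5, 11, 12 → best response D.
Player I against C2: payoffs 3, 12, 7, 2 → best response B.
Player I against C3: payoffs 1, 9, 7, 8 → best response B.
Player I against C4: payoffs 12, 10, 7, 3 → best response A.
Player II against A: payoffs 11, 0, 3, 12 → best response C4.
Player II against B: payoffs 8, 6, 7, 2 → best response C1.
Player II against C: payoffs 0, 6, 2, 7 → best response C4.
Player II against D: payoffs 11, 4, 0, 3 → best response C1.
Mutual best responses: (A, C4); (D, C1).

Pure-strategy Nash equilibria: (A, C4) and (D, C1)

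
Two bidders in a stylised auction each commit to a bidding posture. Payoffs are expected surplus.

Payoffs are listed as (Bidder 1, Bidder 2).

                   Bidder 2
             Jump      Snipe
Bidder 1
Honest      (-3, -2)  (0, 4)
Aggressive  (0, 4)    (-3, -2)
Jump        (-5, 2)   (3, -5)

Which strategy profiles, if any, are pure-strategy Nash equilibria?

(Honest, Jump): Bidder 1 can switch to Aggressive (-3 → 0). Not NE.
(Honest, Snipe): Bidder 1 can switch to Jump (0 → 3). Not NE.
(Aggressive, Jump): Bidder 1 gets 0, best alternative -3; Bidder 2 gets 4, best alternative -2. No profitable deviation — NE.
(Aggressive, Snipe): Bidder 1 can switch to Honest (-3 → 0). Not NE.
(Jump, Jump): Bidder 1 can switch to Honest (-5 → -3). Not NE.
(Jump, Snipe): Bidder 2 can switch to Jump (-5 → 2). Not NE.

Pure NE: (Aggressive, Jump)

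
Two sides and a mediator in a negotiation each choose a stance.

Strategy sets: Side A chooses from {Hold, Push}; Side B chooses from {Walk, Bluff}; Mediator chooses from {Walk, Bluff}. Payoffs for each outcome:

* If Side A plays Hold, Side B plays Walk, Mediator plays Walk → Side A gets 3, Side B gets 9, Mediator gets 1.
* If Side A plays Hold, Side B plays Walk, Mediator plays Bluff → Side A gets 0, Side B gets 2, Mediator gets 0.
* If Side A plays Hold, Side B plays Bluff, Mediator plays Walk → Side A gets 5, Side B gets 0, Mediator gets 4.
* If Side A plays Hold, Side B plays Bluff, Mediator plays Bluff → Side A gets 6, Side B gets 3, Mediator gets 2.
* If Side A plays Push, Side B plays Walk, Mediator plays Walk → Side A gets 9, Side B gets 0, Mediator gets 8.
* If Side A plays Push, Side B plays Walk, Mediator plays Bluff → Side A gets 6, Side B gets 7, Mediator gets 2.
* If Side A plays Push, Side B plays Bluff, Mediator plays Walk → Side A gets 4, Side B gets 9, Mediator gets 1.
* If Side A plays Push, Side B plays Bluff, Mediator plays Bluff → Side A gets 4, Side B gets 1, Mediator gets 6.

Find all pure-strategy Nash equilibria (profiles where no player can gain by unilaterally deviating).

none

(Hold, Walk, Walk): Side A can switch to Push (3 → 9). Not NE.
(Hold, Walk, Bluff): Side A can switch to Push (0 → 6). Not NE.
(Hold, Bluff, Walk): Side B can switch to Walk (0 → 9). Not NE.
(Hold, Bluff, Bluff): Mediator can switch to Walk (2 → 4). Not NE.
(Push, Walk, Walk): Side B can switch to Bluff (0 → 9). Not NE.
(Push, Walk, Bluff): Mediator can switch to Walk (2 → 8). Not NE.
(Push, Bluff, Walk): Side A can switch to Hold (4 → 5). Not NE.
(Push, Bluff, Bluff): Side A can switch to Hold (4 → 6). Not NE.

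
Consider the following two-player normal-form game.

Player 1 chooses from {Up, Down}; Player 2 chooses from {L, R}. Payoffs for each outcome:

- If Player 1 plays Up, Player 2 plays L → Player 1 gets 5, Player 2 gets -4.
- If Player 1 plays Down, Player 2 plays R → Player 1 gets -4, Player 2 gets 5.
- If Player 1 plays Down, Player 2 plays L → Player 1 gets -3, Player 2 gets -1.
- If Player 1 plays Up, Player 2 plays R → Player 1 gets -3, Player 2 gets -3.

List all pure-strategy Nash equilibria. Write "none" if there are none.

Player 1 against L: payoffs 5, -3 → best response Up.
Player 1 against R: payoffs -3, -4 → best response Up.
Player 2 against Up: payoffs -4, -3 → best response R.
Player 2 against Down: payoffs -1, 5 → best response R.
Mutual best responses: (Up, R).

Pure NE: (Up, R)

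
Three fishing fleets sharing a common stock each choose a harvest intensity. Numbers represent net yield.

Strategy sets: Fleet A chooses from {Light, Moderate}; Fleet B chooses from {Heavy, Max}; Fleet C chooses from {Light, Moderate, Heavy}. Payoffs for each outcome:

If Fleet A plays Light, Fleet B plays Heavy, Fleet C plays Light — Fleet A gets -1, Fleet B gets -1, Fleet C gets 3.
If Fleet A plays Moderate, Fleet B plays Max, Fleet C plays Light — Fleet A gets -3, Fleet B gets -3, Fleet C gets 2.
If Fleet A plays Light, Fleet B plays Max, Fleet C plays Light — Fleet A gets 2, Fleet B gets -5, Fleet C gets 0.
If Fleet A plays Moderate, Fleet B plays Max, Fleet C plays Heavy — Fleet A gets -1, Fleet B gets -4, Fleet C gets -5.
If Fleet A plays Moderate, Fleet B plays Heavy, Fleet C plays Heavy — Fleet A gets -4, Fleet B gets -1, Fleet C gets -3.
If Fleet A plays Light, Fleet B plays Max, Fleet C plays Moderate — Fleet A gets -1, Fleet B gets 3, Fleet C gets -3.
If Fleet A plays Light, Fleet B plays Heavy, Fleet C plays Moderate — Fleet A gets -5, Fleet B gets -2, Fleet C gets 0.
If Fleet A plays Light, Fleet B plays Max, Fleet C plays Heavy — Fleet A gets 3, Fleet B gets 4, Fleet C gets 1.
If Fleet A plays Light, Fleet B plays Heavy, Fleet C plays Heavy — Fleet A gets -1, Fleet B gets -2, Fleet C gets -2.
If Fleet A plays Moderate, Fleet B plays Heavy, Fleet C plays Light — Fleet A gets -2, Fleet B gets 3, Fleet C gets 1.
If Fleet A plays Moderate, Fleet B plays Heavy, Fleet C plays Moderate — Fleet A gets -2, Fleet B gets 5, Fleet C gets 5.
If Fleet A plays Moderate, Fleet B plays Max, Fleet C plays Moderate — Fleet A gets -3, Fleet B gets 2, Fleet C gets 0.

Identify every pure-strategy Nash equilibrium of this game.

Pure-strategy Nash equilibria: (Light, Heavy, Light); (Light, Max, Heavy); (Moderate, Heavy, Moderate)

Fleet A against (Heavy, Light): payoffs -1, -2 → best response Light.
Fleet A against (Heavy, Moderate): payoffs -5, -2 → best response Moderate.
Fleet A against (Heavy, Heavy): payoffs -1, -4 → best response Light.
Fleet A against (Max, Light): payoffs 2, -3 → best response Light.
Fleet A against (Max, Moderate): payoffs -1, -3 → best response Light.
Fleet A against (Max, Heavy): payoffs 3, -1 → best response Light.
Fleet B against (Light, Light): payoffs -1, -5 → best response Heavy.
Fleet B against (Light, Moderate): payoffs -2, 3 → best response Max.
Fleet B against (Light, Heavy): payoffs -2, 4 → best response Max.
Fleet B against (Moderate, Light): payoffs 3, -3 → best response Heavy.
Fleet B against (Moderate, Moderate): payoffs 5, 2 → best response Heavy.
Fleet B against (Moderate, Heavy): payoffs -1, -4 → best response Heavy.
Fleet C against (Light, Heavy): payoffs 3, 0, -2 → best response Light.
Fleet C against (Light, Max): payoffs 0, -3, 1 → best response Heavy.
Fleet C against (Moderate, Heavy): payoffs 1, 5, -3 → best response Moderate.
Fleet C against (Moderate, Max): payoffs 2, 0, -5 → best response Light.
Mutual best responses: (Light, Heavy, Light); (Light, Max, Heavy); (Moderate, Heavy, Moderate).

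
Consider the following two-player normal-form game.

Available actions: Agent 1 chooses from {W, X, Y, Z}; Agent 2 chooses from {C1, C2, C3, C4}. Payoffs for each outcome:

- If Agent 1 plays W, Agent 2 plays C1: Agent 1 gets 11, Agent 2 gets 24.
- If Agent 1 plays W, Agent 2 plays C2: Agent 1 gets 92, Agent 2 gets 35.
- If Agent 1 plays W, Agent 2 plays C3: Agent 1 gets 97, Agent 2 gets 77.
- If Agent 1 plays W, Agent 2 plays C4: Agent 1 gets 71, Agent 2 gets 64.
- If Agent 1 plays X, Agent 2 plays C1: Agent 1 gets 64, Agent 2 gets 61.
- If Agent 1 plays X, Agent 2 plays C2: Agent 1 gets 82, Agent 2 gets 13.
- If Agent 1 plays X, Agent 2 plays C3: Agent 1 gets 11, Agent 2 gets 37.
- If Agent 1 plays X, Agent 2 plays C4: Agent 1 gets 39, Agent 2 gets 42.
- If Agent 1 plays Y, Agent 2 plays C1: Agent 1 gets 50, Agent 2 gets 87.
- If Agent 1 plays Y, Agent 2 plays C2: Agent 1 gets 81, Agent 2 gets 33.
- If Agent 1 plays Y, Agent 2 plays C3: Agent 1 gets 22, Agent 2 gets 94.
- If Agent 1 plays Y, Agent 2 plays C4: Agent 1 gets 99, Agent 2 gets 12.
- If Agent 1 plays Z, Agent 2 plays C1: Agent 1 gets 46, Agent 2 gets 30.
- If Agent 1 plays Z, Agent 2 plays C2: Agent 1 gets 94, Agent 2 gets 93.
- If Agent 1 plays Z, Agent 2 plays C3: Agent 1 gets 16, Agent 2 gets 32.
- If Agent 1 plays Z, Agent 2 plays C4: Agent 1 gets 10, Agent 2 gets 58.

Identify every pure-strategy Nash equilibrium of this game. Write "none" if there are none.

The pure Nash equilibria are (W, C3) and (X, C1) and (Z, C2).

Mark each player's best response to every combination of opponents' strategies; a profile where every player is best-responding is a pure Nash equilibrium.
Agent 1 against C1: payoffs 11, 64, 50, 46 → best response X.
Agent 1 against C2: payoffs 92, 82, 81, 94 → best response Z.
Agent 1 against C3: payoffs 97, 11, 22, 16 → best response W.
Agent 1 against C4: payoffs 71, 39, 99, 10 → best response Y.
Agent 2 against W: payoffs 24, 35, 77, 64 → best response C3.
Agent 2 against X: payoffs 61, 13, 37, 42 → best response C1.
Agent 2 against Y: payoffs 87, 33, 94, 12 → best response C3.
Agent 2 against Z: payoffs 30, 93, 32, 58 → best response C2.
Mutual best responses: (W, C3); (X, C1); (Z, C2).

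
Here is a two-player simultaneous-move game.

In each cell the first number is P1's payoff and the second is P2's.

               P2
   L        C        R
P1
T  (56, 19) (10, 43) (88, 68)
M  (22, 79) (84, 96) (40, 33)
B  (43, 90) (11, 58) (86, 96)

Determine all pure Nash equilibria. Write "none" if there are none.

P1 against L: payoffs 56, 22, 43 → best response T.
P1 against C: payoffs 10, 84, 11 → best response M.
P1 against R: payoffs 88, 40, 86 → best response T.
P2 against T: payoffs 19, 43, 68 → best response R.
P2 against M: payoffs 79, 96, 33 → best response C.
P2 against B: payoffs 90, 58, 96 → best response R.
Mutual best responses: (T, R); (M, C).

Pure-strategy Nash equilibria: (T, R), (M, C)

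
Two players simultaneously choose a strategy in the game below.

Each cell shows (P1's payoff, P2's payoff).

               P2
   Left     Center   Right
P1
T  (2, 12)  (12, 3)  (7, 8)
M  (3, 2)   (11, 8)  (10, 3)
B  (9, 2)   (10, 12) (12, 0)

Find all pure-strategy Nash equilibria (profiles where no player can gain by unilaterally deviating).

Mark each player's best response to every combination of opponents' strategies; a profile where every player is best-responding is a pure Nash equilibrium.
P1 against Left: payoffs 2, 3, 9 → best response B.
P1 against Center: payoffs 12, 11, 10 → best response T.
P1 against Right: payoffs 7, 10, 12 → best response B.
P2 against T: payoffs 12, 3, 8 → best response Left.
P2 against M: payoffs 2, 8, 3 → best response Center.
P2 against B: payoffs 2, 12, 0 → best response Center.
No profile is a mutual best response for all players.

No pure-strategy Nash equilibrium.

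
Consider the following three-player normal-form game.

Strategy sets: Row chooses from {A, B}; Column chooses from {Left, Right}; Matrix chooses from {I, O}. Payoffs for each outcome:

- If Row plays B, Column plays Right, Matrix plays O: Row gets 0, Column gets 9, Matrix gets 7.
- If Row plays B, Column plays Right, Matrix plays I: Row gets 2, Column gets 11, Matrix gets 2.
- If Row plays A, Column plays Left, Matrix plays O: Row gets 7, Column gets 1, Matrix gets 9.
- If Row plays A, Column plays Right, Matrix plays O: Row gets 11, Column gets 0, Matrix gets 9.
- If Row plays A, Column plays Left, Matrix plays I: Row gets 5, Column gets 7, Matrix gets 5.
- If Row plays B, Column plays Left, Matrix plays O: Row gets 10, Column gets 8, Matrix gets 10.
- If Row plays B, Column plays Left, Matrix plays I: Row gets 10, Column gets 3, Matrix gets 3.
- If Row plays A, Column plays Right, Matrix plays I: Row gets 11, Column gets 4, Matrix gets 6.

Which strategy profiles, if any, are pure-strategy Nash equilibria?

Row against (Left, I): payoffs 5, 10 → best response B.
Row against (Left, O): payoffs 7, 10 → best response B.
Row against (Right, I): payoffs 11, 2 → best response A.
Row against (Right, O): payoffs 11, 0 → best response A.
Column against (A, I): payoffs 7, 4 → best response Left.
Column against (A, O): payoffs 1, 0 → best response Left.
Column against (B, I): payoffs 3, 11 → best response Right.
Column against (B, O): payoffs 8, 9 → best response Right.
Matrix against (A, Left): payoffs 5, 9 → best response O.
Matrix against (A, Right): payoffs 6, 9 → best response O.
Matrix against (B, Left): payoffs 3, 10 → best response O.
Matrix against (B, Right): payoffs 2, 7 → best response O.
No profile is a mutual best response for all players.

There is no pure-strategy Nash equilibrium.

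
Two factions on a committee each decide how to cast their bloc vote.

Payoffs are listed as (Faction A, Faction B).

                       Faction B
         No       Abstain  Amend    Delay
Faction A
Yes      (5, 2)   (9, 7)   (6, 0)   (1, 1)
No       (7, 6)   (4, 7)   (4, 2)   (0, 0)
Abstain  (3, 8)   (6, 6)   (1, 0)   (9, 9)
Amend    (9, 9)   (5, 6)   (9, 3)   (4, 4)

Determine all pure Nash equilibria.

(Yes, Abstain), (Abstain, Delay), (Amend, No)

Faction A against No: payoffs 5, 7, 3, 9 → best response Amend.
Faction A against Abstain: payoffs 9, 4, 6, 5 → best response Yes.
Faction A against Amend: payoffs 6, 4, 1, 9 → best response Amend.
Faction A against Delay: payoffs 1, 0, 9, 4 → best response Abstain.
Faction B against Yes: payoffs 2, 7, 0, 1 → best response Abstain.
Faction B against No: payoffs 6, 7, 2, 0 → best response Abstain.
Faction B against Abstain: payoffs 8, 6, 0, 9 → best response Delay.
Faction B against Amend: payoffs 9, 6, 3, 4 → best response No.
Mutual best responses: (Yes, Abstain); (Abstain, Delay); (Amend, No).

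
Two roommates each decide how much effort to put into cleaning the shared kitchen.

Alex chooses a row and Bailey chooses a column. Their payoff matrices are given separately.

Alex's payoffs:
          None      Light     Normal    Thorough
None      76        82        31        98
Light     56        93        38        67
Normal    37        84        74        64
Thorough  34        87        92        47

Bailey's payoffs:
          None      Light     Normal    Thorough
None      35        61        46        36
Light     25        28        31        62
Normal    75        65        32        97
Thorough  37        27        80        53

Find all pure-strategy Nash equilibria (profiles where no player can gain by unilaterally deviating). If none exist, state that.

(Thorough, Normal)

(None, None): Bailey can switch to Light (35 → 61). Not NE.
(None, Light): Alex can switch to Light (82 → 93). Not NE.
(None, Normal): Alex can switch to Light (31 → 38). Not NE.
(None, Thorough): Bailey can switch to Light (36 → 61). Not NE.
(Light, None): Alex can switch to None (56 → 76). Not NE.
(Light, Light): Bailey can switch to Normal (28 → 31). Not NE.
(Light, Normal): Alex can switch to Normal (38 → 74). Not NE.
(Light, Thorough): Alex can switch to None (67 → 98). Not NE.
(Normal, None): Alex can switch to None (37 → 76). Not NE.
(Normal, Light): Alex can switch to Light (84 → 93). Not NE.
(Thorough, Normal): Alex gets 92, best alternative 74; Bailey gets 80, best alternative 53. No profitable deviation — NE.
(The remaining 5 profiles each have a profitable deviation by the same check.)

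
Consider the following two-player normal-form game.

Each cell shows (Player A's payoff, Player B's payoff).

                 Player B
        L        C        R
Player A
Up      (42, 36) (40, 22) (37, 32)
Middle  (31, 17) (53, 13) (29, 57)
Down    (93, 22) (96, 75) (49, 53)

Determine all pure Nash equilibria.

The unique pure-strategy Nash equilibrium is (Down, C).

For each player, find the best response to each opponent profile; mutual best responses are the pure NE.
Player A against L: payoffs 42, 31, 93 → best response Down.
Player A against C: payoffs 40, 53, 96 → best response Down.
Player A against R: payoffs 37, 29, 49 → best response Down.
Player B against Up: payoffs 36, 22, 32 → best response L.
Player B against Middle: payoffs 17, 13, 57 → best response R.
Player B against Down: payoffs 22, 75, 53 → best response C.
Mutual best responses: (Down, C).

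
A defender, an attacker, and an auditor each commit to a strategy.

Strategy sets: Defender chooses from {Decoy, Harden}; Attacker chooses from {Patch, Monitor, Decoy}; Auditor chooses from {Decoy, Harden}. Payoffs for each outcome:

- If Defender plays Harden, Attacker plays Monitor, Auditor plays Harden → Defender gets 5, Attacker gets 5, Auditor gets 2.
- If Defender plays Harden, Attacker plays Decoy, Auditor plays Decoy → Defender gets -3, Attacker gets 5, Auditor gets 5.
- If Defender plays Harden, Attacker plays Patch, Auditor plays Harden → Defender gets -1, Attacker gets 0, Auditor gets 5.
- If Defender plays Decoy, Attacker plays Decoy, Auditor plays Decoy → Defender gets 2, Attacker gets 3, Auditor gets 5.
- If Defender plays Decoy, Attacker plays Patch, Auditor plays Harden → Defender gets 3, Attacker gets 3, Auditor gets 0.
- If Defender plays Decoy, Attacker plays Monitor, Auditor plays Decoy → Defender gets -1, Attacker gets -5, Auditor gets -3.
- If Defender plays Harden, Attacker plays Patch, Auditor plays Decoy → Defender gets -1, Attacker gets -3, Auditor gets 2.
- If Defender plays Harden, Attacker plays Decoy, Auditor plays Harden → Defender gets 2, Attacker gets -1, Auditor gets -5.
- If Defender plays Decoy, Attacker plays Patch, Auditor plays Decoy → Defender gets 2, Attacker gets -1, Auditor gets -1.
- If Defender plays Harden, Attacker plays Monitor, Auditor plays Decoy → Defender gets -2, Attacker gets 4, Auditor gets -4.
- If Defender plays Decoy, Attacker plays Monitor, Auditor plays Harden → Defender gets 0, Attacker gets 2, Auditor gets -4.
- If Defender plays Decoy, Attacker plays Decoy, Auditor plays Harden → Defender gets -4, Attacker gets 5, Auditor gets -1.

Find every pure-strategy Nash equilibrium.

(Decoy, Decoy, Decoy) and (Harden, Monitor, Harden)

Defender against (Patch, Decoy): payoffs 2, -1 → best response Decoy.
Defender against (Patch, Harden): payoffs 3, -1 → best response Decoy.
Defender against (Monitor, Decoy): payoffs -1, -2 → best response Decoy.
Defender against (Monitor, Harden): payoffs 0, 5 → best response Harden.
Defender against (Decoy, Decoy): payoffs 2, -3 → best response Decoy.
Defender against (Decoy, Harden): payoffs -4, 2 → best response Harden.
Attacker against (Decoy, Decoy): payoffs -1, -5, 3 → best response Decoy.
Attacker against (Decoy, Harden): payoffs 3, 2, 5 → best response Decoy.
Attacker against (Harden, Decoy): payoffs -3, 4, 5 → best response Decoy.
Attacker against (Harden, Harden): payoffs 0, 5, -1 → best response Monitor.
Auditor against (Decoy, Patch): payoffs -1, 0 → best response Harden.
Auditor against (Decoy, Monitor): payoffs -3, -4 → best response Decoy.
Auditor against (Decoy, Decoy): payoffs 5, -1 → best response Decoy.
Auditor against (Harden, Patch): payoffs 2, 5 → best response Harden.
Auditor against (Harden, Monitor): payoffs -4, 2 → best response Harden.
Auditor against (Harden, Decoy): payoffs 5, -5 → best response Decoy.
Mutual best responses: (Decoy, Decoy, Decoy); (Harden, Monitor, Harden).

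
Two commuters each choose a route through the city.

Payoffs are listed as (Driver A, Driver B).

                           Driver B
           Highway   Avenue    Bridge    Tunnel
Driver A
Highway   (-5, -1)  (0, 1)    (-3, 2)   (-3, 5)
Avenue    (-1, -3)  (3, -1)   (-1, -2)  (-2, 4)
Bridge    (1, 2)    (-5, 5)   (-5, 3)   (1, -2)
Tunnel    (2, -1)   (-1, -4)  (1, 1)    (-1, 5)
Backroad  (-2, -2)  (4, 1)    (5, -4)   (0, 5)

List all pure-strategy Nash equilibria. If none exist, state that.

none

(Highway, Highway): Driver A can switch to Avenue (-5 → -1). Not NE.
(Highway, Avenue): Driver A can switch to Avenue (0 → 3). Not NE.
(Highway, Bridge): Driver A can switch to Avenue (-3 → -1). Not NE.
(Highway, Tunnel): Driver A can switch to Avenue (-3 → -2). Not NE.
(Avenue, Highway): Driver A can switch to Bridge (-1 → 1). Not NE.
(Avenue, Avenue): Driver A can switch to Backroad (3 → 4). Not NE.
(Avenue, Bridge): Driver A can switch to Tunnel (-1 → 1). Not NE.
(Avenue, Tunnel): Driver A can switch to Bridge (-2 → 1). Not NE.
(The remaining 12 profiles each have a profitable deviation by the same check.)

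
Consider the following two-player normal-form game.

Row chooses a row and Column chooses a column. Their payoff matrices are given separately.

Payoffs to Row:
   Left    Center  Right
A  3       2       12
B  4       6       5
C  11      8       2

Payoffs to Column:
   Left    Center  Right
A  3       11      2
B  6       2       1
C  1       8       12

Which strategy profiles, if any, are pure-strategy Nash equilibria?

For each player, find the best response to each opponent profile; mutual best responses are the pure NE.
Row against Left: payoffs 3, 4, 11 → best response C.
Row against Center: payoffs 2, 6, 8 → best response C.
Row against Right: payoffs 12, 5, 2 → best response A.
Column against A: payoffs 3, 11, 2 → best response Center.
Column against B: payoffs 6, 2, 1 → best response Left.
Column against C: payoffs 1, 8, 12 → best response Right.
No profile is a mutual best response for all players.

This game has no pure Nash equilibrium.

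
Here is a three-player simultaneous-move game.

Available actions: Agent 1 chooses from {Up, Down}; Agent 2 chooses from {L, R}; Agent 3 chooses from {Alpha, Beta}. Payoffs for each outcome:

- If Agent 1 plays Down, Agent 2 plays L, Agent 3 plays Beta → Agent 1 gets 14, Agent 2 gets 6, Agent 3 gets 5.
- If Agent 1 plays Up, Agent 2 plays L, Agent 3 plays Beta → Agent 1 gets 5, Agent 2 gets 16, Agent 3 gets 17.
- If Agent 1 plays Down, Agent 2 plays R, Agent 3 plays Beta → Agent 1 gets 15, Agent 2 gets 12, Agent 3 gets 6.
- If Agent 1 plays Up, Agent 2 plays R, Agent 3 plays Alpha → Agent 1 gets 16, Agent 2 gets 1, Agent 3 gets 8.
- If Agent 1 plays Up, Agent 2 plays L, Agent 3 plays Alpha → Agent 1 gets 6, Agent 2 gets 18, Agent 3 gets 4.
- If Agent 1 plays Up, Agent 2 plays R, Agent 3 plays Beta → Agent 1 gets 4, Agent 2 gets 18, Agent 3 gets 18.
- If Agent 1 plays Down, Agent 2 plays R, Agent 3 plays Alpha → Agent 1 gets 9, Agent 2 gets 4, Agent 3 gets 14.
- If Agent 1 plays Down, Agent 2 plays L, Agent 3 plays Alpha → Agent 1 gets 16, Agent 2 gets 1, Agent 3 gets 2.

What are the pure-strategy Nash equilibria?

This game has no pure Nash equilibrium.

Agent 1 against (L, Alpha): payoffs 6, 16 → best response Down.
Agent 1 against (L, Beta): payoffs 5, 14 → best response Down.
Agent 1 against (R, Alpha): payoffs 16, 9 → best response Up.
Agent 1 against (R, Beta): payoffs 4, 15 → best response Down.
Agent 2 against (Up, Alpha): payoffs 18, 1 → best response L.
Agent 2 against (Up, Beta): payoffs 16, 18 → best response R.
Agent 2 against (Down, Alpha): payoffs 1, 4 → best response R.
Agent 2 against (Down, Beta): payoffs 6, 12 → best response R.
Agent 3 against (Up, L): payoffs 4, 17 → best response Beta.
Agent 3 against (Up, R): payoffs 8, 18 → best response Beta.
Agent 3 against (Down, L): payoffs 2, 5 → best response Beta.
Agent 3 against (Down, R): payoffs 14, 6 → best response Alpha.
No profile is a mutual best response for all players.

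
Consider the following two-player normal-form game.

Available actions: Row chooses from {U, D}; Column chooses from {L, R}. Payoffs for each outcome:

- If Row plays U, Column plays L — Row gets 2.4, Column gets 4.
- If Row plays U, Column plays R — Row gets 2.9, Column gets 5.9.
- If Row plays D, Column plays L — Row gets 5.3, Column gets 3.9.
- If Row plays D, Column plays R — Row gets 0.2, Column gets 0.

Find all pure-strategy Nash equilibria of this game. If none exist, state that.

(U, L): Row can switch to D (2.4 → 5.3). Not NE.
(U, R): Row gets 2.9, best alternative 0.2; Column gets 5.9, best alternative 4. No profitable deviation — NE.
(D, L): Row gets 5.3, best alternative 2.4; Column gets 3.9, best alternative 0. No profitable deviation — NE.
(D, R): Row can switch to U (0.2 → 2.9). Not NE.

(U, R) and (D, L)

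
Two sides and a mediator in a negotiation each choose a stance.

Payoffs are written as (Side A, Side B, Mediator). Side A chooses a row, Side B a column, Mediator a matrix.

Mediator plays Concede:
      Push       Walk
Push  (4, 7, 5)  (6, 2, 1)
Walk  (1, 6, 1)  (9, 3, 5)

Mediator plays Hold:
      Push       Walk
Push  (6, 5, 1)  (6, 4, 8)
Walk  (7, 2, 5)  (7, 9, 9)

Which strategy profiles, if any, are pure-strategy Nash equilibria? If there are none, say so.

The pure Nash equilibria are (Push, Push, Concede) and (Walk, Walk, Hold).

For each player, find the best response to each opponent profile; mutual best responses are the pure NE.
Side A against (Push, Concede): payoffs 4, 1 → best response Push.
Side A against (Push, Hold): payoffs 6, 7 → best response Walk.
Side A against (Walk, Concede): payoffs 6, 9 → best response Walk.
Side A against (Walk, Hold): payoffs 6, 7 → best response Walk.
Side B against (Push, Concede): payoffs 7, 2 → best response Push.
Side B against (Push, Hold): payoffs 5, 4 → best response Push.
Side B against (Walk, Concede): payoffs 6, 3 → best response Push.
Side B against (Walk, Hold): payoffs 2, 9 → best response Walk.
Mediator against (Push, Push): payoffs 5, 1 → best response Concede.
Mediator against (Push, Walk): payoffs 1, 8 → best response Hold.
Mediator against (Walk, Push): payoffs 1, 5 → best response Hold.
Mediator against (Walk, Walk): payoffs 5, 9 → best response Hold.
Mutual best responses: (Push, Push, Concede); (Walk, Walk, Hold).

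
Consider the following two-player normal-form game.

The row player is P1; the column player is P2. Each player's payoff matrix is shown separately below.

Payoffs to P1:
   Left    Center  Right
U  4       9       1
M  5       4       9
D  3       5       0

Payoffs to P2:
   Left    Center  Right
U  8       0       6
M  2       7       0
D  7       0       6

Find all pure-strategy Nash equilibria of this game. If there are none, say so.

(U, Left): P1 can switch to M (4 → 5). Not NE.
(U, Center): P2 can switch to Left (0 → 8). Not NE.
(U, Right): P1 can switch to M (1 → 9). Not NE.
(M, Left): P2 can switch to Center (2 → 7). Not NE.
(M, Center): P1 can switch to U (4 → 9). Not NE.
(M, Right): P2 can switch to Left (0 → 2). Not NE.
(D, Left): P1 can switch to U (3 → 4). Not NE.
(D, Center): P1 can switch to U (5 → 9). Not NE.
(D, Right): P1 can switch to U (0 → 1). Not NE.

This game has no pure Nash equilibrium.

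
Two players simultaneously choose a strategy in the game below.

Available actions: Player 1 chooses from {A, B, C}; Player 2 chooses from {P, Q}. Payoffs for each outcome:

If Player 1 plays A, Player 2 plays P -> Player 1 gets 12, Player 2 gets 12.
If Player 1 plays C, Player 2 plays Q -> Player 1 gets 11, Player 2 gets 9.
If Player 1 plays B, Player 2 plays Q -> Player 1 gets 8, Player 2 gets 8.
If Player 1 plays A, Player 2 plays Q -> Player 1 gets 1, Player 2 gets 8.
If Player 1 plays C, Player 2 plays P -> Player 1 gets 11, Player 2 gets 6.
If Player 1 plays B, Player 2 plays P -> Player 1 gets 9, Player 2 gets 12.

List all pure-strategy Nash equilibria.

(A, P): Player 1 gets 12, best alternative 11; Player 2 gets 12, best alternative 8. No profitable deviation — NE.
(A, Q): Player 1 can switch to B (1 → 8). Not NE.
(B, P): Player 1 can switch to A (9 → 12). Not NE.
(B, Q): Player 1 can switch to C (8 → 11). Not NE.
(C, P): Player 1 can switch to A (11 → 12). Not NE.
(C, Q): Player 1 gets 11, best alternative 8; Player 2 gets 9, best alternative 6. No profitable deviation — NE.

Pure-strategy Nash equilibria: (A, P), (C, Q)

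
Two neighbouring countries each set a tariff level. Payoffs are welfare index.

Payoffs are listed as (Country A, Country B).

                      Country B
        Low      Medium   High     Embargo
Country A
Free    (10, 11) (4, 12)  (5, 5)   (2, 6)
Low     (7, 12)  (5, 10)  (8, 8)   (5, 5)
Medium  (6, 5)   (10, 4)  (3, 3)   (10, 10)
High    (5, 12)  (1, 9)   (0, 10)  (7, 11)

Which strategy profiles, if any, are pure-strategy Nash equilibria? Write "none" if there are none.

For each strategy profile, look for a profitable unilateral deviation.
(Free, Low): Country B can switch to Medium (11 → 12). Not NE.
(Free, Medium): Country A can switch to Low (4 → 5). Not NE.
(Free, High): Country A can switch to Low (5 → 8). Not NE.
(Free, Embargo): Country A can switch to Low (2 → 5). Not NE.
(Low, Low): Country A can switch to Free (7 → 10). Not NE.
(Low, Medium): Country A can switch to Medium (5 → 10). Not NE.
(Low, High): Country B can switch to Low (8 → 12). Not NE.
(Low, Embargo): Country A can switch to Medium (5 → 10). Not NE.
(Medium, Embargo): Country A gets 10, best alternative 7; Country B gets 10, best alternative 5. No profitable deviation — NE.
(The remaining 7 profiles each have a profitable deviation by the same check.)

The unique pure-strategy Nash equilibrium is (Medium, Embargo).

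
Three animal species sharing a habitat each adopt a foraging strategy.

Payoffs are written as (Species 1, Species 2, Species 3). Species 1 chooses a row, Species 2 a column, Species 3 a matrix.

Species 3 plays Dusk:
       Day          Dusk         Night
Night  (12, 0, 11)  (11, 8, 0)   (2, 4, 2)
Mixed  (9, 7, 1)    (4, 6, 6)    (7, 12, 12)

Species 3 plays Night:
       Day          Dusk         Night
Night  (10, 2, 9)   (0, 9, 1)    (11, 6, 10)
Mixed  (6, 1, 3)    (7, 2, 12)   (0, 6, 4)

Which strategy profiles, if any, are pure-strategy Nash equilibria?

Species 1 against (Day, Dusk): payoffs 12, 9 → best response Night.
Species 1 against (Day, Night): payoffs 10, 6 → best response Night.
Species 1 against (Dusk, Dusk): payoffs 11, 4 → best response Night.
Species 1 against (Dusk, Night): payoffs 0, 7 → best response Mixed.
Species 1 against (Night, Dusk): payoffs 2, 7 → best response Mixed.
Species 1 against (Night, Night): payoffs 11, 0 → best response Night.
Species 2 against (Night, Dusk): payoffs 0, 8, 4 → best response Dusk.
Species 2 against (Night, Night): payoffs 2, 9, 6 → best response Dusk.
Species 2 against (Mixed, Dusk): payoffs 7, 6, 12 → best response Night.
Species 2 against (Mixed, Night): payoffs 1, 2, 6 → best response Night.
Species 3 against (Night, Day): payoffs 11, 9 → best response Dusk.
Species 3 against (Night, Dusk): payoffs 0, 1 → best response Night.
Species 3 against (Night, Night): payoffs 2, 10 → best response Night.
Species 3 against (Mixed, Day): payoffs 1, 3 → best response Night.
Species 3 against (Mixed, Dusk): payoffs 6, 12 → best response Night.
Species 3 against (Mixed, Night): payoffs 12, 4 → best response Dusk.
Mutual best responses: (Mixed, Night, Dusk).

Pure NE: (Mixed, Night, Dusk)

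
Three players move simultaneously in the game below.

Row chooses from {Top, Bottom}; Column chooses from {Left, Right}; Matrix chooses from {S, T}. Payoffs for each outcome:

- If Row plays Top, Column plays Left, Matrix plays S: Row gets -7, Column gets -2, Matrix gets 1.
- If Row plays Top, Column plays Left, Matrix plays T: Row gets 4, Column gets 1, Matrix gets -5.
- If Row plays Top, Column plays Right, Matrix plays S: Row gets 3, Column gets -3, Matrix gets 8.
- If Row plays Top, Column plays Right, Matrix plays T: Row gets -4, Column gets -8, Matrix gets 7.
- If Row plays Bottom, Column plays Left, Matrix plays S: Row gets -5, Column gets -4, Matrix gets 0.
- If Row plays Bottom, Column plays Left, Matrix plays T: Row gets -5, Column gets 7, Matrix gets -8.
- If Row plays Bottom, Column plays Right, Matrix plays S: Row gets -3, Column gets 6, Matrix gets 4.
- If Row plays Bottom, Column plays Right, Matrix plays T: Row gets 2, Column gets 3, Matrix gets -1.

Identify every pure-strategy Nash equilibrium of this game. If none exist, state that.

This game has no pure Nash equilibrium.

For each player, find the best response to each opponent profile; mutual best responses are the pure NE.
Row against (Left, S): payoffs -7, -5 → best response Bottom.
Row against (Left, T): payoffs 4, -5 → best response Top.
Row against (Right, S): payoffs 3, -3 → best response Top.
Row against (Right, T): payoffs -4, 2 → best response Bottom.
Column against (Top, S): payoffs -2, -3 → best response Left.
Column against (Top, T): payoffs 1, -8 → best response Left.
Column against (Bottom, S): payoffs -4, 6 → best response Right.
Column against (Bottom, T): payoffs 7, 3 → best response Left.
Matrix against (Top, Left): payoffs 1, -5 → best response S.
Matrix against (Top, Right): payoffs 8, 7 → best response S.
Matrix against (Bottom, Left): payoffs 0, -8 → best response S.
Matrix against (Bottom, Right): payoffs 4, -1 → best response S.
No profile is a mutual best response for all players.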